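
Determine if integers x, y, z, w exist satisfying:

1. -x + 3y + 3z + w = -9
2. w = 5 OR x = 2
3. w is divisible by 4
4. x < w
Yes

Take x = 2, y = -5, z = 0, w = 8. Substituting into each constraint:
  (1) (-2) + 3(-5) + 3(0) + 8 = -9 ✓
  (2) x = 2, target 2 ✓ (second branch holds)
  (3) 8 = 4 × 2, remainder 0 ✓
  (4) 2 < 8 ✓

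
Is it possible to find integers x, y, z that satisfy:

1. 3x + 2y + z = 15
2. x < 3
Yes

Take x = 0, y = 7, z = 1. Substituting into each constraint:
  (1) 3(0) + 2(7) + 1 = 15 ✓
  (2) 0 < 3 ✓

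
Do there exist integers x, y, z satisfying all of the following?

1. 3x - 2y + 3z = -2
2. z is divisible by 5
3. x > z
Yes

Take x = 2, y = 4, z = 0. Substituting into each constraint:
  (1) 3(2) - 2(4) + 3(0) = -2 ✓
  (2) 0 = 5 × 0, remainder 0 ✓
  (3) 2 > 0 ✓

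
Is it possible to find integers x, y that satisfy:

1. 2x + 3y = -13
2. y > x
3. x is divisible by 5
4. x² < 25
No

The full constraint system is jointly infeasible over the integers. Each constraint and what it forces:

  - 2x + 3y = -13: is a linear equation tying the variables together
  - y > x: bounds one variable relative to another variable
  - x is divisible by 5: restricts x to multiples of 5
  - x² < 25: restricts x to |x| ≤ 4

The bounds confine x to {0} with 5 | x. For each value, substitute into the equation:
  • x = 0: the equation gives 3y = -13, so y would not be an integer.
Every case fails, so no integer solution exists.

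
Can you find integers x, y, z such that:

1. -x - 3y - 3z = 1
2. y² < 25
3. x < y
Yes

Take x = -1, y = 0, z = 0. Substituting into each constraint:
  (1) 1 - 3(0) - 3(0) = 1 ✓
  (2) y² = (0)² = 0, and 0 < 25 ✓
  (3) -1 < 0 ✓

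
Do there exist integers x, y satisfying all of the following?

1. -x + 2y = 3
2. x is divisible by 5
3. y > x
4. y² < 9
Yes

Take x = -5, y = -1. Substituting into each constraint:
  (1) 5 + 2(-1) = 3 ✓
  (2) -5 = 5 × -1, remainder 0 ✓
  (3) -1 > -5 ✓
  (4) y² = (-1)² = 1, and 1 < 9 ✓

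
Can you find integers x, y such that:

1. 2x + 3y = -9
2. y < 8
Yes

Take x = -6, y = 1. Substituting into each constraint:
  (1) 2(-6) + 3(1) = -9 ✓
  (2) 1 < 8 ✓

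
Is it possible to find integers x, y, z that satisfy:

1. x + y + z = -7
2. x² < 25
Yes

Take x = 0, y = 0, z = -7. Substituting into each constraint:
  (1) 0 + 0 + (-7) = -7 ✓
  (2) x² = (0)² = 0, and 0 < 25 ✓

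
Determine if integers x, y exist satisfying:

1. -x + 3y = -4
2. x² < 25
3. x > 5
No

A contradictory subset is {x² < 25, x > 5}. No integer assignment can satisfy these jointly:

  - x² < 25: restricts x to |x| ≤ 4
  - x > 5: bounds one variable relative to a constant

Direct contradiction: the bounds on x require x ≥ 6 and x ≤ 4 simultaneously, which is empty.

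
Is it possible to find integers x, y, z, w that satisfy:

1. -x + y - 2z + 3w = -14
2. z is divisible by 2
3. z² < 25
Yes

Take x = 14, y = 0, z = 0, w = 0. Substituting into each constraint:
  (1) (-14) + 0 - 2(0) + 3(0) = -14 ✓
  (2) 0 = 2 × 0, remainder 0 ✓
  (3) z² = (0)² = 0, and 0 < 25 ✓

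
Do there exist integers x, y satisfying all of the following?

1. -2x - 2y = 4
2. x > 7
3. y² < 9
No

The full constraint system is jointly infeasible over the integers. Each constraint and what it forces:

  - -2x - 2y = 4: is a linear equation tying the variables together
  - x > 7: bounds one variable relative to a constant
  - y² < 9: restricts y to |y| ≤ 2

Range argument: with x ∈ [8, ∞], y ∈ [-2, 2], the left side of the equation is at most -12, but the right side is 4 > -12. No integer solution exists.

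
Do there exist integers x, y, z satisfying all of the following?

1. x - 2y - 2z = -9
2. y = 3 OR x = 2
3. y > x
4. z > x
Yes

Take x = 1, y = 3, z = 2. Substituting into each constraint:
  (1) 1 - 2(3) - 2(2) = -9 ✓
  (2) y = 3, target 3 ✓ (first branch holds)
  (3) 3 > 1 ✓
  (4) 2 > 1 ✓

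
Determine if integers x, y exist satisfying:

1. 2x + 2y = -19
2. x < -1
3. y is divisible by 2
No

Even the single constraint (2x + 2y = -19) is infeasible over the integers.

  - 2x + 2y = -19: every term on the left is divisible by 2, so the LHS ≡ 0 (mod 2), but the RHS -19 is not — no integer solution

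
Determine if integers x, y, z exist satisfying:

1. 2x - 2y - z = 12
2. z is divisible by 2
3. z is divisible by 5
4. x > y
Yes

Take x = 1, y = 0, z = -10. Substituting into each constraint:
  (1) 2(1) - 2(0) + 10 = 12 ✓
  (2) -10 = 2 × -5, remainder 0 ✓
  (3) -10 = 5 × -2, remainder 0 ✓
  (4) 1 > 0 ✓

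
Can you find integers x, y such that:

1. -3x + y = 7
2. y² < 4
Yes

Take x = -2, y = 1. Substituting into each constraint:
  (1) -3(-2) + 1 = 7 ✓
  (2) y² = (1)² = 1, and 1 < 4 ✓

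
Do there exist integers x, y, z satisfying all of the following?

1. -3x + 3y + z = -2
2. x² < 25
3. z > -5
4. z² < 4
Yes

Take x = -3, y = -4, z = 1. Substituting into each constraint:
  (1) -3(-3) + 3(-4) + 1 = -2 ✓
  (2) x² = (-3)² = 9, and 9 < 25 ✓
  (3) 1 > -5 ✓
  (4) z² = (1)² = 1, and 1 < 4 ✓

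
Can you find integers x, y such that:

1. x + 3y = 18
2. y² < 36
Yes

Take x = 18, y = 0. Substituting into each constraint:
  (1) 18 + 3(0) = 18 ✓
  (2) y² = (0)² = 0, and 0 < 36 ✓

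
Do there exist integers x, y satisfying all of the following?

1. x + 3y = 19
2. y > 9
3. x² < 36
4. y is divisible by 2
No

A contradictory subset is {x + 3y = 19, y > 9, x² < 36}. No integer assignment can satisfy these jointly:

  - x + 3y = 19: is a linear equation tying the variables together
  - y > 9: bounds one variable relative to a constant
  - x² < 36: restricts x to |x| ≤ 5

Range argument: with x ∈ [-5, 5], y ∈ [10, ∞], the left side of the equation is at least 25, but the right side is 19 < 25. No integer solution exists.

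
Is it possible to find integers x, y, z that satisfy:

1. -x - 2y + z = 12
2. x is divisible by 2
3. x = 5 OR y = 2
Yes

Take x = 6, y = 2, z = 22. Substituting into each constraint:
  (1) (-6) - 2(2) + 22 = 12 ✓
  (2) 6 = 2 × 3, remainder 0 ✓
  (3) y = 2, target 2 ✓ (second branch holds)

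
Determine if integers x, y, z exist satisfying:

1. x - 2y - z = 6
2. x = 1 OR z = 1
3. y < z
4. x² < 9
Yes

Take x = 1, y = -2, z = -1. Substituting into each constraint:
  (1) 1 - 2(-2) + 1 = 6 ✓
  (2) x = 1, target 1 ✓ (first branch holds)
  (3) -2 < -1 ✓
  (4) x² = (1)² = 1, and 1 < 9 ✓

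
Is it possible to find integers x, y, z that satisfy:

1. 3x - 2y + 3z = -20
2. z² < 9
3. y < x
Yes

Take x = -22, y = -23, z = 0. Substituting into each constraint:
  (1) 3(-22) - 2(-23) + 3(0) = -20 ✓
  (2) z² = (0)² = 0, and 0 < 9 ✓
  (3) -23 < -22 ✓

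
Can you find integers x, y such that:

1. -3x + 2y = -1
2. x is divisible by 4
No

The full constraint system is jointly infeasible over the integers. Each constraint and what it forces:

  - -3x + 2y = -1: is a linear equation tying the variables together
  - x is divisible by 4: restricts x to multiples of 4

Modular obstruction: writing x = 4x', every remaining term of the linear equation is divisible by 2, so the left side is ≡ 0 (mod 2); but the right side -1 ≡ 1 (mod 2). No integers can satisfy it.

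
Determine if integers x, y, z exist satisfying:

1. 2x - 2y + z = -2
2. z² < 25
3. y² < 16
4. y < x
Yes

Take x = 1, y = 0, z = -4. Substituting into each constraint:
  (1) 2(1) - 2(0) + (-4) = -2 ✓
  (2) z² = (-4)² = 16, and 16 < 25 ✓
  (3) y² = (0)² = 0, and 0 < 16 ✓
  (4) 0 < 1 ✓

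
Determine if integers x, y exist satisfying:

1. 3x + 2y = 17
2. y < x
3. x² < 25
No

The full constraint system is jointly infeasible over the integers. Each constraint and what it forces:

  - 3x + 2y = 17: is a linear equation tying the variables together
  - y < x: bounds one variable relative to another variable
  - x² < 25: restricts x to |x| ≤ 4

The bounds confine x to {-4, -3, -2, -1, 0, 1, 2, 3, 4}. For each value, substitute into the equation:
  • x = -4: the equation gives 2y = 29, so y would not be an integer.
  • x = -3: the equation forces y = 13, but x > y fails since -3 ≤ 13.
  • x = -2: the equation gives 2y = 23, so y would not be an integer.
  • x = -1: the equation forces y = 10, but x > y fails since -1 ≤ 10.
  • x = 0: the equation gives 2y = 17, so y would not be an integer.
  • x = 1: the equation forces y = 7, but x > y fails since 1 ≤ 7.
  • x = 2: the equation gives 2y = 11, so y would not be an integer.
  • x = 3: the equation forces y = 4, but x > y fails since 3 ≤ 4.
  • x = 4: the equation gives 2y = 5, so y would not be an integer.
Every case fails, so no integer solution exists.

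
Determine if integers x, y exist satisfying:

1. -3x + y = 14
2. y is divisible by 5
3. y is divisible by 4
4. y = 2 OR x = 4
No

The full constraint system is jointly infeasible over the integers. Each constraint and what it forces:

  - -3x + y = 14: is a linear equation tying the variables together
  - y is divisible by 5: restricts y to multiples of 5
  - y is divisible by 4: restricts y to multiples of 4
  - y = 2 OR x = 4: forces a choice: either y = 2 or x = 4

Split on the disjunction (y = 2 OR x = 4):
  • If y = 2: this contradicts the divisibility constraint — 2 is not a multiple of 4.
  • If x = 4: with x = 4, writing y = 4y', every remaining term of the linear equation is divisible by 4, so the left side is ≡ 0 (mod 4); but the right side 26 ≡ 2 (mod 4). No integers can satisfy it.
Both branches are infeasible, so the system has no integer solution.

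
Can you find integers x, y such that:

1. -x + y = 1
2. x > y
No

The full constraint system is jointly infeasible over the integers. Each constraint and what it forces:

  - -x + y = 1: is a linear equation tying the variables together
  - x > y: bounds one variable relative to another variable

From the equation, x − y = -1, i.e. x − y = -1; but x > y requires x − y ≥ 1. Contradiction.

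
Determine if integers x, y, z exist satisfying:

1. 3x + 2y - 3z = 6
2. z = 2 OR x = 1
Yes

Take x = 1, y = 0, z = -1. Substituting into each constraint:
  (1) 3(1) + 2(0) - 3(-1) = 6 ✓
  (2) x = 1, target 1 ✓ (second branch holds)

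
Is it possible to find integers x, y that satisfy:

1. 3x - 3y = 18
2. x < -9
Yes

Take x = -10, y = -16. Substituting into each constraint:
  (1) 3(-10) - 3(-16) = 18 ✓
  (2) -10 < -9 ✓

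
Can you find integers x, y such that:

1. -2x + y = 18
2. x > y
Yes

Take x = -19, y = -20. Substituting into each constraint:
  (1) -2(-19) + (-20) = 18 ✓
  (2) -19 > -20 ✓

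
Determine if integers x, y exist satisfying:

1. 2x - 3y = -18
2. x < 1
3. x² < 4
Yes

Take x = 0, y = 6. Substituting into each constraint:
  (1) 2(0) - 3(6) = -18 ✓
  (2) 0 < 1 ✓
  (3) x² = (0)² = 0, and 0 < 4 ✓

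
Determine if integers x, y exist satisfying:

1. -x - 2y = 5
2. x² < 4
Yes

Take x = 1, y = -3. Substituting into each constraint:
  (1) (-1) - 2(-3) = 5 ✓
  (2) x² = (1)² = 1, and 1 < 4 ✓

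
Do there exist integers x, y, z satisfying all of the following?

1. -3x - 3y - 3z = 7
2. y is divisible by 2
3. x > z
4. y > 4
No

Even the single constraint (-3x - 3y - 3z = 7) is infeasible over the integers.

  - -3x - 3y - 3z = 7: every term on the left is divisible by 3, so the LHS ≡ 0 (mod 3), but the RHS 7 is not — no integer solution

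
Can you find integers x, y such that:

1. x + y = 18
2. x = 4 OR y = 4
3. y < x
Yes

Take x = 14, y = 4. Substituting into each constraint:
  (1) 14 + 4 = 18 ✓
  (2) y = 4, target 4 ✓ (second branch holds)
  (3) 4 < 14 ✓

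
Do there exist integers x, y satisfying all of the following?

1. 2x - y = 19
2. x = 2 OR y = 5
Yes

Take x = 12, y = 5. Substituting into each constraint:
  (1) 2(12) + (-5) = 19 ✓
  (2) y = 5, target 5 ✓ (second branch holds)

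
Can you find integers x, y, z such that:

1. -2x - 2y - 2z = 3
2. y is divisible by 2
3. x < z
No

Even the single constraint (-2x - 2y - 2z = 3) is infeasible over the integers.

  - -2x - 2y - 2z = 3: every term on the left is divisible by 2, so the LHS ≡ 0 (mod 2), but the RHS 3 is not — no integer solution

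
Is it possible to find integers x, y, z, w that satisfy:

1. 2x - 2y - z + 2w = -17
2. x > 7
Yes

Take x = 8, y = 0, z = 1, w = -16. Substituting into each constraint:
  (1) 2(8) - 2(0) + (-1) + 2(-16) = -17 ✓
  (2) 8 > 7 ✓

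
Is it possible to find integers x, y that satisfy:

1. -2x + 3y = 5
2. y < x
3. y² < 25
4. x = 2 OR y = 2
No

A contradictory subset is {-2x + 3y = 5, y < x, x = 2 OR y = 2}. No integer assignment can satisfy these jointly:

  - -2x + 3y = 5: is a linear equation tying the variables together
  - y < x: bounds one variable relative to another variable
  - x = 2 OR y = 2: forces a choice: either x = 2 or y = 2

Split on the disjunction (x = 2 OR y = 2):
  • If x = 2: the equation forces y = 3, giving (x, y) = (2, 3), which violates x > y.
  • If y = 2: with y = 2, every remaining term of the linear equation is divisible by 2, so the left side is ≡ 0 (mod 2); but the right side -1 ≡ 1 (mod 2). No integers can satisfy it.
Both branches are infeasible, so the system has no integer solution.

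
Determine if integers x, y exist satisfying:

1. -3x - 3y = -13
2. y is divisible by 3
No

Even the single constraint (-3x - 3y = -13) is infeasible over the integers.

  - -3x - 3y = -13: every term on the left is divisible by 3, so the LHS ≡ 0 (mod 3), but the RHS -13 is not — no integer solution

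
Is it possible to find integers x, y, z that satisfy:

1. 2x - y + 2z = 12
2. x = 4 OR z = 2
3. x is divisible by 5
Yes

Take x = 5, y = 2, z = 2. Substituting into each constraint:
  (1) 2(5) + (-2) + 2(2) = 12 ✓
  (2) z = 2, target 2 ✓ (second branch holds)
  (3) 5 = 5 × 1, remainder 0 ✓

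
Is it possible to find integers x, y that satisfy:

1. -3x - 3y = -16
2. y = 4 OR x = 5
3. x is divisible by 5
No

Even the single constraint (-3x - 3y = -16) is infeasible over the integers.

  - -3x - 3y = -16: every term on the left is divisible by 3, so the LHS ≡ 0 (mod 3), but the RHS -16 is not — no integer solution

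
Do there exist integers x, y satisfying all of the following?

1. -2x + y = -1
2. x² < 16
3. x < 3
Yes

Take x = 1, y = 1. Substituting into each constraint:
  (1) -2(1) + 1 = -1 ✓
  (2) x² = (1)² = 1, and 1 < 16 ✓
  (3) 1 < 3 ✓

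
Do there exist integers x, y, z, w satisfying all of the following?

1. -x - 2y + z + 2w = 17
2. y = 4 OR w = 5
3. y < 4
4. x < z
Yes

Take x = -1, y = -3, z = 0, w = 5. Substituting into each constraint:
  (1) 1 - 2(-3) + 0 + 2(5) = 17 ✓
  (2) w = 5, target 5 ✓ (second branch holds)
  (3) -3 < 4 ✓
  (4) -1 < 0 ✓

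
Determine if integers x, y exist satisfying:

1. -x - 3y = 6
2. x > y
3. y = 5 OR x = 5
No

The full constraint system is jointly infeasible over the integers. Each constraint and what it forces:

  - -x - 3y = 6: is a linear equation tying the variables together
  - x > y: bounds one variable relative to another variable
  - y = 5 OR x = 5: forces a choice: either y = 5 or x = 5

Split on the disjunction (y = 5 OR x = 5):
  • If y = 5: the equation forces x = -21, giving (y, x) = (5, -21), which violates x > y.
  • If x = 5: with x = 5, every remaining term of the linear equation is divisible by 3, so the left side is ≡ 0 (mod 3); but the right side 11 ≡ 2 (mod 3). No integers can satisfy it.
Both branches are infeasible, so the system has no integer solution.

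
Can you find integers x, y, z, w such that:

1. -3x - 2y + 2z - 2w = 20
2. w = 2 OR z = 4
Yes

Take x = 0, y = 0, z = 4, w = -6. Substituting into each constraint:
  (1) -3(0) - 2(0) + 2(4) - 2(-6) = 20 ✓
  (2) z = 4, target 4 ✓ (second branch holds)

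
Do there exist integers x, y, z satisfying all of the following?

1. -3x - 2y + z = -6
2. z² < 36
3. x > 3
Yes

Take x = 4, y = -3, z = 0. Substituting into each constraint:
  (1) -3(4) - 2(-3) + 0 = -6 ✓
  (2) z² = (0)² = 0, and 0 < 36 ✓
  (3) 4 > 3 ✓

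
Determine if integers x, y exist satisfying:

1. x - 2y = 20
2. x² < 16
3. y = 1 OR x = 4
No

The full constraint system is jointly infeasible over the integers. Each constraint and what it forces:

  - x - 2y = 20: is a linear equation tying the variables together
  - x² < 16: restricts x to |x| ≤ 3
  - y = 1 OR x = 4: forces a choice: either y = 1 or x = 4

Split on the disjunction (y = 1 OR x = 4):
  • If y = 1: the equation forces x = 22, but x² < 16 requires |x| ≤ 3.
  • If x = 4: this contradicts x² < 16, which requires |x| ≤ 3.
Both branches are infeasible, so the system has no integer solution.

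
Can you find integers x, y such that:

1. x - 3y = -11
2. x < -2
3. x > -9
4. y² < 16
Yes

Take x = -5, y = 2. Substituting into each constraint:
  (1) (-5) - 3(2) = -11 ✓
  (2) -5 < -2 ✓
  (3) -5 > -9 ✓
  (4) y² = (2)² = 4, and 4 < 16 ✓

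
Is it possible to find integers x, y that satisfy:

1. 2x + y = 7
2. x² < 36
Yes

Take x = 3, y = 1. Substituting into each constraint:
  (1) 2(3) + 1 = 7 ✓
  (2) x² = (3)² = 9, and 9 < 36 ✓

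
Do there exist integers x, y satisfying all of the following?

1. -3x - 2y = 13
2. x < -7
Yes

Take x = -9, y = 7. Substituting into each constraint:
  (1) -3(-9) - 2(7) = 13 ✓
  (2) -9 < -7 ✓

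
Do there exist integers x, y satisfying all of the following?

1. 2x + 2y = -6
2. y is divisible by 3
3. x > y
Yes

Take x = 0, y = -3. Substituting into each constraint:
  (1) 2(0) + 2(-3) = -6 ✓
  (2) -3 = 3 × -1, remainder 0 ✓
  (3) 0 > -3 ✓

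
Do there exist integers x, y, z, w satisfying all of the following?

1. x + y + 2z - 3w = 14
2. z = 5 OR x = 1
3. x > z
Yes

Take x = 1, y = 0, z = -1, w = -5. Substituting into each constraint:
  (1) 1 + 0 + 2(-1) - 3(-5) = 14 ✓
  (2) x = 1, target 1 ✓ (second branch holds)
  (3) 1 > -1 ✓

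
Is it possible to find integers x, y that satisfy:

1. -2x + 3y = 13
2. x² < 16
Yes

Take x = -2, y = 3. Substituting into each constraint:
  (1) -2(-2) + 3(3) = 13 ✓
  (2) x² = (-2)² = 4, and 4 < 16 ✓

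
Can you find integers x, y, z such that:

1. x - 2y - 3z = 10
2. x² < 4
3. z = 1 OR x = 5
Yes

Take x = -1, y = -7, z = 1. Substituting into each constraint:
  (1) (-1) - 2(-7) - 3(1) = 10 ✓
  (2) x² = (-1)² = 1, and 1 < 4 ✓
  (3) z = 1, target 1 ✓ (first branch holds)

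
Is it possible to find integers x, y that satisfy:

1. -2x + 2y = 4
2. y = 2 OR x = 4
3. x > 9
No

The full constraint system is jointly infeasible over the integers. Each constraint and what it forces:

  - -2x + 2y = 4: is a linear equation tying the variables together
  - y = 2 OR x = 4: forces a choice: either y = 2 or x = 4
  - x > 9: bounds one variable relative to a constant

Split on the disjunction (y = 2 OR x = 4):
  • If y = 2: the equation forces x = 0, which contradicts the bound x ≥ 10.
  • If x = 4: this contradicts the bound x ≥ 10.
Both branches are infeasible, so the system has no integer solution.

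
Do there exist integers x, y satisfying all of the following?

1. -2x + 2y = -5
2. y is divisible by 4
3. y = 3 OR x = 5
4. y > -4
No

Even the single constraint (-2x + 2y = -5) is infeasible over the integers.

  - -2x + 2y = -5: every term on the left is divisible by 2, so the LHS ≡ 0 (mod 2), but the RHS -5 is not — no integer solution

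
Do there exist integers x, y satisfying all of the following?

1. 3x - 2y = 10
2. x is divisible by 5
Yes

Take x = 0, y = -5. Substituting into each constraint:
  (1) 3(0) - 2(-5) = 10 ✓
  (2) 0 = 5 × 0, remainder 0 ✓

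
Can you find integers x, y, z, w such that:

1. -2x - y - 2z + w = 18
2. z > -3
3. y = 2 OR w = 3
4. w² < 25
Yes

Take x = -8, y = 2, z = -2, w = 0. Substituting into each constraint:
  (1) -2(-8) + (-2) - 2(-2) + 0 = 18 ✓
  (2) -2 > -3 ✓
  (3) y = 2, target 2 ✓ (first branch holds)
  (4) w² = (0)² = 0, and 0 < 25 ✓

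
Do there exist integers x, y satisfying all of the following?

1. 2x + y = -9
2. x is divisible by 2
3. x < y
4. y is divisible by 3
Yes

Take x = -6, y = 3. Substituting into each constraint:
  (1) 2(-6) + 3 = -9 ✓
  (2) -6 = 2 × -3, remainder 0 ✓
  (3) -6 < 3 ✓
  (4) 3 = 3 × 1, remainder 0 ✓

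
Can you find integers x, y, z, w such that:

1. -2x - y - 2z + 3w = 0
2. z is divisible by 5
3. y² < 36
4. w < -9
Yes

Take x = -15, y = 0, z = 0, w = -10. Substituting into each constraint:
  (1) -2(-15) + 0 - 2(0) + 3(-10) = 0 ✓
  (2) 0 = 5 × 0, remainder 0 ✓
  (3) y² = (0)² = 0, and 0 < 36 ✓
  (4) -10 < -9 ✓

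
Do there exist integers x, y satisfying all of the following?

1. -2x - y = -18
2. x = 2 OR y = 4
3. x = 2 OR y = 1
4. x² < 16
Yes

Take x = 2, y = 14. Substituting into each constraint:
  (1) -2(2) + (-14) = -18 ✓
  (2) x = 2, target 2 ✓ (first branch holds)
  (3) x = 2, target 2 ✓ (first branch holds)
  (4) x² = (2)² = 4, and 4 < 16 ✓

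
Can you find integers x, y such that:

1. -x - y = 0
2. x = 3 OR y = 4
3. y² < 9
No

The full constraint system is jointly infeasible over the integers. Each constraint and what it forces:

  - -x - y = 0: is a linear equation tying the variables together
  - x = 3 OR y = 4: forces a choice: either x = 3 or y = 4
  - y² < 9: restricts y to |y| ≤ 2

Split on the disjunction (x = 3 OR y = 4):
  • If x = 3: the equation forces y = -3, but y² < 9 requires |y| ≤ 2.
  • If y = 4: this contradicts y² < 9, which requires |y| ≤ 2.
Both branches are infeasible, so the system has no integer solution.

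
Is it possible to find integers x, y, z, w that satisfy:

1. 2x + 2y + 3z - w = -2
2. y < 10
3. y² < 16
Yes

Take x = 0, y = -1, z = 0, w = 0. Substituting into each constraint:
  (1) 2(0) + 2(-1) + 3(0) + 0 = -2 ✓
  (2) -1 < 10 ✓
  (3) y² = (-1)² = 1, and 1 < 16 ✓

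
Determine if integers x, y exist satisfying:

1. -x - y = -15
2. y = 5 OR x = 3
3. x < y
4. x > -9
Yes

Take x = 3, y = 12. Substituting into each constraint:
  (1) (-3) + (-12) = -15 ✓
  (2) x = 3, target 3 ✓ (second branch holds)
  (3) 3 < 12 ✓
  (4) 3 > -9 ✓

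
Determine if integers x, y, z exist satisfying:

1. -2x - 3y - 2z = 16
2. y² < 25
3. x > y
Yes

Take x = 1, y = 0, z = -9. Substituting into each constraint:
  (1) -2(1) - 3(0) - 2(-9) = 16 ✓
  (2) y² = (0)² = 0, and 0 < 25 ✓
  (3) 1 > 0 ✓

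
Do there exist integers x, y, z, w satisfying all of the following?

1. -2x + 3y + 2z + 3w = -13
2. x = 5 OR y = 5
Yes

Take x = 0, y = 5, z = -2, w = -8. Substituting into each constraint:
  (1) -2(0) + 3(5) + 2(-2) + 3(-8) = -13 ✓
  (2) y = 5, target 5 ✓ (second branch holds)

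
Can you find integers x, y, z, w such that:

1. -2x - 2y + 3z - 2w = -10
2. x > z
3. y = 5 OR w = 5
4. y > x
Yes

Take x = 0, y = 5, z = -2, w = -3. Substituting into each constraint:
  (1) -2(0) - 2(5) + 3(-2) - 2(-3) = -10 ✓
  (2) 0 > -2 ✓
  (3) y = 5, target 5 ✓ (first branch holds)
  (4) 5 > 0 ✓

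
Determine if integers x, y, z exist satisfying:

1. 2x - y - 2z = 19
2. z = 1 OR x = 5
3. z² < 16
Yes

Take x = 5, y = -9, z = 0. Substituting into each constraint:
  (1) 2(5) + 9 - 2(0) = 19 ✓
  (2) x = 5, target 5 ✓ (second branch holds)
  (3) z² = (0)² = 0, and 0 < 16 ✓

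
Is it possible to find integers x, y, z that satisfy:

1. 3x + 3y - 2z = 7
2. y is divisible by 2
Yes

Take x = 3, y = 0, z = 1. Substituting into each constraint:
  (1) 3(3) + 3(0) - 2(1) = 7 ✓
  (2) 0 = 2 × 0, remainder 0 ✓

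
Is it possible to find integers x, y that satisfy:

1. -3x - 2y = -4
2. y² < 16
Yes

Take x = 0, y = 2. Substituting into each constraint:
  (1) -3(0) - 2(2) = -4 ✓
  (2) y² = (2)² = 4, and 4 < 16 ✓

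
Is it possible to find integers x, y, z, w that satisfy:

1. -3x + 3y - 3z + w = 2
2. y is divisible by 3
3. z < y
Yes

Take x = 0, y = 0, z = -1, w = -1. Substituting into each constraint:
  (1) -3(0) + 3(0) - 3(-1) + (-1) = 2 ✓
  (2) 0 = 3 × 0, remainder 0 ✓
  (3) -1 < 0 ✓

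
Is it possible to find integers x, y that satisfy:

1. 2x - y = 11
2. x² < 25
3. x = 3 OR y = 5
Yes

Take x = 3, y = -5. Substituting into each constraint:
  (1) 2(3) + 5 = 11 ✓
  (2) x² = (3)² = 9, and 9 < 25 ✓
  (3) x = 3, target 3 ✓ (first branch holds)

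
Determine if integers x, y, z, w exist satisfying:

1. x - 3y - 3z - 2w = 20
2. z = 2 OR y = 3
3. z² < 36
Yes

Take x = 0, y = 0, z = 2, w = -13. Substituting into each constraint:
  (1) 0 - 3(0) - 3(2) - 2(-13) = 20 ✓
  (2) z = 2, target 2 ✓ (first branch holds)
  (3) z² = (2)² = 4, and 4 < 36 ✓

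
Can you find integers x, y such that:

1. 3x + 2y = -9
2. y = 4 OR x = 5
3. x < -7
No

The full constraint system is jointly infeasible over the integers. Each constraint and what it forces:

  - 3x + 2y = -9: is a linear equation tying the variables together
  - y = 4 OR x = 5: forces a choice: either y = 4 or x = 5
  - x < -7: bounds one variable relative to a constant

Split on the disjunction (y = 4 OR x = 5):
  • If y = 4: with y = 4, every remaining term of the linear equation is divisible by 3, so the left side is ≡ 0 (mod 3); but the right side -17 ≡ 1 (mod 3). No integers can satisfy it.
  • If x = 5: this contradicts the bound x ≤ -8.
Both branches are infeasible, so the system has no integer solution.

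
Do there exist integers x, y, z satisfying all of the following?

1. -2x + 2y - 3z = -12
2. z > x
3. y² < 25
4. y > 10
No

A contradictory subset is {y² < 25, y > 10}. No integer assignment can satisfy these jointly:

  - y² < 25: restricts y to |y| ≤ 4
  - y > 10: bounds one variable relative to a constant

Direct contradiction: the bounds on y require y ≥ 11 and y ≤ 4 simultaneously, which is empty.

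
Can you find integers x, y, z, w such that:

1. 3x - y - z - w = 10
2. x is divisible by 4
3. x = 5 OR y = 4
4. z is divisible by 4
Yes

Take x = 8, y = 4, z = 0, w = 10. Substituting into each constraint:
  (1) 3(8) + (-4) + 0 + (-10) = 10 ✓
  (2) 8 = 4 × 2, remainder 0 ✓
  (3) y = 4, target 4 ✓ (second branch holds)
  (4) 0 = 4 × 0, remainder 0 ✓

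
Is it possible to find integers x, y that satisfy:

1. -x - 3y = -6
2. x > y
Yes

Take x = 3, y = 1. Substituting into each constraint:
  (1) (-3) - 3(1) = -6 ✓
  (2) 3 > 1 ✓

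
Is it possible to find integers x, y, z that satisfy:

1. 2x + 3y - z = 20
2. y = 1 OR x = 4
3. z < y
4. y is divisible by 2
Yes

Take x = 4, y = 0, z = -12. Substituting into each constraint:
  (1) 2(4) + 3(0) + 12 = 20 ✓
  (2) x = 4, target 4 ✓ (second branch holds)
  (3) -12 < 0 ✓
  (4) 0 = 2 × 0, remainder 0 ✓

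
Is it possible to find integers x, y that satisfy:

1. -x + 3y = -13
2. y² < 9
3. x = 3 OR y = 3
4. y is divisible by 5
No

A contradictory subset is {-x + 3y = -13, y² < 9, x = 3 OR y = 3}. No integer assignment can satisfy these jointly:

  - -x + 3y = -13: is a linear equation tying the variables together
  - y² < 9: restricts y to |y| ≤ 2
  - x = 3 OR y = 3: forces a choice: either x = 3 or y = 3

Split on the disjunction (x = 3 OR y = 3):
  • If x = 3: with x = 3, every remaining term of the linear equation is divisible by 3, so the left side is ≡ 0 (mod 3); but the right side -10 ≡ 2 (mod 3). No integers can satisfy it.
  • If y = 3: this contradicts y² < 9, which requires |y| ≤ 2.
Both branches are infeasible, so the system has no integer solution.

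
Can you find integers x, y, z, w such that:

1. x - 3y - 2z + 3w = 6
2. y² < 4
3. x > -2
Yes

Take x = 6, y = 0, z = 0, w = 0. Substituting into each constraint:
  (1) 6 - 3(0) - 2(0) + 3(0) = 6 ✓
  (2) y² = (0)² = 0, and 0 < 4 ✓
  (3) 6 > -2 ✓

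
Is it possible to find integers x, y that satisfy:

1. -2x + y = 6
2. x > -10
Yes

Take x = 0, y = 6. Substituting into each constraint:
  (1) -2(0) + 6 = 6 ✓
  (2) 0 > -10 ✓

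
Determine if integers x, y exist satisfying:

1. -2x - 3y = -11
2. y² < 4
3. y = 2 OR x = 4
Yes

Take x = 4, y = 1. Substituting into each constraint:
  (1) -2(4) - 3(1) = -11 ✓
  (2) y² = (1)² = 1, and 1 < 4 ✓
  (3) x = 4, target 4 ✓ (second branch holds)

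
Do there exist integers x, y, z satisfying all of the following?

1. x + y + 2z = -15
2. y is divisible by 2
Yes

Take x = -15, y = 0, z = 0. Substituting into each constraint:
  (1) (-15) + 0 + 2(0) = -15 ✓
  (2) 0 = 2 × 0, remainder 0 ✓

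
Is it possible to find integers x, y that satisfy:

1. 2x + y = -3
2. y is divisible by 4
No

The full constraint system is jointly infeasible over the integers. Each constraint and what it forces:

  - 2x + y = -3: is a linear equation tying the variables together
  - y is divisible by 4: restricts y to multiples of 4

Modular obstruction: writing y = 4y', every remaining term of the linear equation is divisible by 2, so the left side is ≡ 0 (mod 2); but the right side -3 ≡ 1 (mod 2). No integers can satisfy it.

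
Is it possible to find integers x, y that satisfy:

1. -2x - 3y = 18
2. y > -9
Yes

Take x = 0, y = -6. Substituting into each constraint:
  (1) -2(0) - 3(-6) = 18 ✓
  (2) -6 > -9 ✓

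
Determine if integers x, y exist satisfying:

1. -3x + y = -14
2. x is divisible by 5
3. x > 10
Yes

Take x = 15, y = 31. Substituting into each constraint:
  (1) -3(15) + 31 = -14 ✓
  (2) 15 = 5 × 3, remainder 0 ✓
  (3) 15 > 10 ✓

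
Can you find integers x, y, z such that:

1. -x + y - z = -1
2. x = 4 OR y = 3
Yes

Take x = 4, y = 3, z = 0. Substituting into each constraint:
  (1) (-4) + 3 + 0 = -1 ✓
  (2) x = 4, target 4 ✓ (first branch holds)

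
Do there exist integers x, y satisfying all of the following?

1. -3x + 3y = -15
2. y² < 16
Yes

Take x = 5, y = 0. Substituting into each constraint:
  (1) -3(5) + 3(0) = -15 ✓
  (2) y² = (0)² = 0, and 0 < 16 ✓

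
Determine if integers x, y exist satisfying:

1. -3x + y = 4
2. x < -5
Yes

Take x = -6, y = -14. Substituting into each constraint:
  (1) -3(-6) + (-14) = 4 ✓
  (2) -6 < -5 ✓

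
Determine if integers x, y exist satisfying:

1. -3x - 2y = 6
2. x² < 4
Yes

Take x = 0, y = -3. Substituting into each constraint:
  (1) -3(0) - 2(-3) = 6 ✓
  (2) x² = (0)² = 0, and 0 < 4 ✓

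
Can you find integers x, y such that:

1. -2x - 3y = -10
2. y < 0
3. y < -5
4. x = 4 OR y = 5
No

The full constraint system is jointly infeasible over the integers. Each constraint and what it forces:

  - -2x - 3y = -10: is a linear equation tying the variables together
  - y < 0: bounds one variable relative to a constant
  - y < -5: bounds one variable relative to a constant
  - x = 4 OR y = 5: forces a choice: either x = 4 or y = 5

Split on the disjunction (x = 4 OR y = 5):
  • If x = 4: with x = 4, every remaining term of the linear equation is divisible by 3, so the left side is ≡ 0 (mod 3); but the right side -2 ≡ 1 (mod 3). No integers can satisfy it.
  • If y = 5: this contradicts the bound y ≤ -6.
Both branches are infeasible, so the system has no integer solution.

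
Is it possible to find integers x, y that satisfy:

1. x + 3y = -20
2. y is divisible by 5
Yes

Take x = -20, y = 0. Substituting into each constraint:
  (1) (-20) + 3(0) = -20 ✓
  (2) 0 = 5 × 0, remainder 0 ✓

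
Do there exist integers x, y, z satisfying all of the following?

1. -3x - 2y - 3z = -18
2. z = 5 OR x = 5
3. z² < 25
Yes

Take x = 5, y = -3, z = 3. Substituting into each constraint:
  (1) -3(5) - 2(-3) - 3(3) = -18 ✓
  (2) x = 5, target 5 ✓ (second branch holds)
  (3) z² = (3)² = 9, and 9 < 25 ✓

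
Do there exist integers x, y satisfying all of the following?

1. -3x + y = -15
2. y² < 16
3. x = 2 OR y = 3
Yes

Take x = 6, y = 3. Substituting into each constraint:
  (1) -3(6) + 3 = -15 ✓
  (2) y² = (3)² = 9, and 9 < 16 ✓
  (3) y = 3, target 3 ✓ (second branch holds)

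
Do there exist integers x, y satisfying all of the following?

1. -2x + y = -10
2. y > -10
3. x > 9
Yes

Take x = 10, y = 10. Substituting into each constraint:
  (1) -2(10) + 10 = -10 ✓
  (2) 10 > -10 ✓
  (3) 10 > 9 ✓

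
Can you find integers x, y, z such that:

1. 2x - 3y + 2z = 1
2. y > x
Yes

Take x = 0, y = 1, z = 2. Substituting into each constraint:
  (1) 2(0) - 3(1) + 2(2) = 1 ✓
  (2) 1 > 0 ✓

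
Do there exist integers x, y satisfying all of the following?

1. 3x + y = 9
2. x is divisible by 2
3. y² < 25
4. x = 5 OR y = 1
No

A contradictory subset is {3x + y = 9, x is divisible by 2, x = 5 OR y = 1}. No integer assignment can satisfy these jointly:

  - 3x + y = 9: is a linear equation tying the variables together
  - x is divisible by 2: restricts x to multiples of 2
  - x = 5 OR y = 1: forces a choice: either x = 5 or y = 1

Split on the disjunction (x = 5 OR y = 1):
  • If x = 5: this contradicts the divisibility constraint — 5 is not a multiple of 2.
  • If y = 1: with y = 1, writing x = 2x', every remaining term of the linear equation is divisible by 6, so the left side is ≡ 0 (mod 6); but the right side 8 ≡ 2 (mod 6). No integers can satisfy it.
Both branches are infeasible, so the system has no integer solution.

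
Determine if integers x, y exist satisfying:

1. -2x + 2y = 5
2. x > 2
No

Even the single constraint (-2x + 2y = 5) is infeasible over the integers.

  - -2x + 2y = 5: every term on the left is divisible by 2, so the LHS ≡ 0 (mod 2), but the RHS 5 is not — no integer solution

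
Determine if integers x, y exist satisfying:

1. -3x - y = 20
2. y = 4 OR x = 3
Yes

Take x = 3, y = -29. Substituting into each constraint:
  (1) -3(3) + 29 = 20 ✓
  (2) x = 3, target 3 ✓ (second branch holds)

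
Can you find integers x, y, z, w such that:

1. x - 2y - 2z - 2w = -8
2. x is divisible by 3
Yes

Take x = 0, y = 0, z = 0, w = 4. Substituting into each constraint:
  (1) 0 - 2(0) - 2(0) - 2(4) = -8 ✓
  (2) 0 = 3 × 0, remainder 0 ✓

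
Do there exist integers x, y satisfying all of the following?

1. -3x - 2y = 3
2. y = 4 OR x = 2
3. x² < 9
No

A contradictory subset is {-3x - 2y = 3, y = 4 OR x = 2}. No integer assignment can satisfy these jointly:

  - -3x - 2y = 3: is a linear equation tying the variables together
  - y = 4 OR x = 2: forces a choice: either y = 4 or x = 2

Split on the disjunction (y = 4 OR x = 2):
  • If y = 4: with y = 4, every remaining term of the linear equation is divisible by 3, so the left side is ≡ 0 (mod 3); but the right side 11 ≡ 2 (mod 3). No integers can satisfy it.
  • If x = 2: with x = 2, every remaining term of the linear equation is divisible by 2, so the left side is ≡ 0 (mod 2); but the right side 9 ≡ 1 (mod 2). No integers can satisfy it.
Both branches are infeasible, so the system has no integer solution.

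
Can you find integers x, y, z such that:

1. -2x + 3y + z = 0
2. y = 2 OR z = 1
Yes

Take x = 4, y = 2, z = 2. Substituting into each constraint:
  (1) -2(4) + 3(2) + 2 = 0 ✓
  (2) y = 2, target 2 ✓ (first branch holds)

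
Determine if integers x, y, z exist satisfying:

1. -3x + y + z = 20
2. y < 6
Yes

Take x = -6, y = 0, z = 2. Substituting into each constraint:
  (1) -3(-6) + 0 + 2 = 20 ✓
  (2) 0 < 6 ✓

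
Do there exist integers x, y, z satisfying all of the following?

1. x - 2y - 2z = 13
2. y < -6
Yes

Take x = 1, y = -7, z = 1. Substituting into each constraint:
  (1) 1 - 2(-7) - 2(1) = 13 ✓
  (2) -7 < -6 ✓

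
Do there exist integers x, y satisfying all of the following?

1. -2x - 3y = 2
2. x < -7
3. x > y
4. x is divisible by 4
No

A contradictory subset is {-2x - 3y = 2, x < -7, x > y}. No integer assignment can satisfy these jointly:

  - -2x - 3y = 2: is a linear equation tying the variables together
  - x < -7: bounds one variable relative to a constant
  - x > y: bounds one variable relative to another variable

Propagating the comparison: y < x and x ≤ -8 give y ≤ -9. Range argument: with x ∈ [−∞, -8], y ∈ [−∞, -9], the left side of the equation is at least 43, but the right side is 2 < 43. No integer solution exists.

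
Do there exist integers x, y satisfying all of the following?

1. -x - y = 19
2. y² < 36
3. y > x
Yes

Take x = -19, y = 0. Substituting into each constraint:
  (1) 19 + 0 = 19 ✓
  (2) y² = (0)² = 0, and 0 < 36 ✓
  (3) 0 > -19 ✓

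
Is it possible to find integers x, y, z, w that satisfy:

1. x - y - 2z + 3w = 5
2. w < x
Yes

Take x = 0, y = 0, z = -4, w = -1. Substituting into each constraint:
  (1) 0 + 0 - 2(-4) + 3(-1) = 5 ✓
  (2) -1 < 0 ✓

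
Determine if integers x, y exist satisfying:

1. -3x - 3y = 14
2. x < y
No

Even the single constraint (-3x - 3y = 14) is infeasible over the integers.

  - -3x - 3y = 14: every term on the left is divisible by 3, so the LHS ≡ 0 (mod 3), but the RHS 14 is not — no integer solution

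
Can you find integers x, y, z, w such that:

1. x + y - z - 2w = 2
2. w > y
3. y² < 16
Yes

Take x = 3, y = -1, z = 0, w = 0. Substituting into each constraint:
  (1) 3 + (-1) + 0 - 2(0) = 2 ✓
  (2) 0 > -1 ✓
  (3) y² = (-1)² = 1, and 1 < 16 ✓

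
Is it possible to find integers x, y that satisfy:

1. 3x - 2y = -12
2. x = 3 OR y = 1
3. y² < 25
No

A contradictory subset is {3x - 2y = -12, x = 3 OR y = 1}. No integer assignment can satisfy these jointly:

  - 3x - 2y = -12: is a linear equation tying the variables together
  - x = 3 OR y = 1: forces a choice: either x = 3 or y = 1

Split on the disjunction (x = 3 OR y = 1):
  • If x = 3: with x = 3, every remaining term of the linear equation is divisible by 2, so the left side is ≡ 0 (mod 2); but the right side -21 ≡ 1 (mod 2). No integers can satisfy it.
  • If y = 1: with y = 1, every remaining term of the linear equation is divisible by 3, so the left side is ≡ 0 (mod 3); but the right side -10 ≡ 2 (mod 3). No integers can satisfy it.
Both branches are infeasible, so the system has no integer solution.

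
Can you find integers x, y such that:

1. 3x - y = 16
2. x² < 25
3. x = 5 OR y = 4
No

The full constraint system is jointly infeasible over the integers. Each constraint and what it forces:

  - 3x - y = 16: is a linear equation tying the variables together
  - x² < 25: restricts x to |x| ≤ 4
  - x = 5 OR y = 4: forces a choice: either x = 5 or y = 4

Split on the disjunction (x = 5 OR y = 4):
  • If x = 5: this contradicts x² < 25, which requires |x| ≤ 4.
  • If y = 4: with y = 4, every remaining term of the linear equation is divisible by 3, so the left side is ≡ 0 (mod 3); but the right side 20 ≡ 2 (mod 3). No integers can satisfy it.
Both branches are infeasible, so the system has no integer solution.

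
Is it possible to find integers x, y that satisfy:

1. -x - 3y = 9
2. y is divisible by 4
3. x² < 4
No

The full constraint system is jointly infeasible over the integers. Each constraint and what it forces:

  - -x - 3y = 9: is a linear equation tying the variables together
  - y is divisible by 4: restricts y to multiples of 4
  - x² < 4: restricts x to |x| ≤ 1

The bounds confine x to {-1, 0, 1}. For each value, substitute into the equation:
  • x = -1: the equation gives -3y = 8, so y would not be an integer.
  • x = 0: the equation forces y = -3, but 4 does not divide -3.
  • x = 1: the equation gives -3y = 10, so y would not be an integer.
Every case fails, so no integer solution exists.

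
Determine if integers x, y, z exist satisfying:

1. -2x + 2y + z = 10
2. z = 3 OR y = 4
Yes

Take x = 0, y = 4, z = 2. Substituting into each constraint:
  (1) -2(0) + 2(4) + 2 = 10 ✓
  (2) y = 4, target 4 ✓ (second branch holds)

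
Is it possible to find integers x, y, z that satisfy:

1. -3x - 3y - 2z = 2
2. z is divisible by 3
No

The full constraint system is jointly infeasible over the integers. Each constraint and what it forces:

  - -3x - 3y - 2z = 2: is a linear equation tying the variables together
  - z is divisible by 3: restricts z to multiples of 3

Modular obstruction: writing z = 3z', every remaining term of the linear equation is divisible by 3, so the left side is ≡ 0 (mod 3); but the right side 2 ≡ 2 (mod 3). No integers can satisfy it.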